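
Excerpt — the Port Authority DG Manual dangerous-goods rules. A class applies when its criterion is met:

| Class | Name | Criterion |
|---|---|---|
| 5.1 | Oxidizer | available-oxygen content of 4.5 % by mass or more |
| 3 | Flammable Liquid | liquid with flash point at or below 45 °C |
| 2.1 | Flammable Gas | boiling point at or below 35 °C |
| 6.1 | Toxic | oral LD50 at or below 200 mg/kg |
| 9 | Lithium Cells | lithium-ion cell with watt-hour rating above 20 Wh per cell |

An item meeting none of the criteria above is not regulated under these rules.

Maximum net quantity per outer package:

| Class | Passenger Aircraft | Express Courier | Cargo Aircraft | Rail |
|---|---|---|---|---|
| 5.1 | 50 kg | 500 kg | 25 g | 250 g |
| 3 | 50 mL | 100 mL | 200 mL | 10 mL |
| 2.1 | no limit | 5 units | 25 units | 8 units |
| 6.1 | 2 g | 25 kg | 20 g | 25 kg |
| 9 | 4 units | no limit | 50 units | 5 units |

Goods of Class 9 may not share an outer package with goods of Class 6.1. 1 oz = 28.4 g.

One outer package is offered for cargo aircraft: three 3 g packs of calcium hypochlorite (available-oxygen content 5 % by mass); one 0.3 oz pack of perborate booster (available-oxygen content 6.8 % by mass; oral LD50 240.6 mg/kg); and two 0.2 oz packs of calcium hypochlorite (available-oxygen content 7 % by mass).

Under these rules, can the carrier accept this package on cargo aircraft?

The calcium hypochlorite has available-oxygen content 5 % by mass, which is ≥ 4.5 % by mass, so it is Class 5.1 (Oxidizer).
The perborate booster has available-oxygen content 6.8 % by mass, which is ≥ 4.5 % by mass, so it is Class 5.1 (Oxidizer).
With available-oxygen content 7 % by mass (≥ 4.5 % by mass), the calcium hypochlorite falls in Class 5.1.
Class 5.1 net quantity: (three 3 g packs = 9 g) + (one 0.3 oz pack = 8.52 g) + (two 0.2 oz packs = 11.36 g) = 28.88 g.
28.88 g exceeds the cargo aircraft limit of 25 g for Class 5.1.

No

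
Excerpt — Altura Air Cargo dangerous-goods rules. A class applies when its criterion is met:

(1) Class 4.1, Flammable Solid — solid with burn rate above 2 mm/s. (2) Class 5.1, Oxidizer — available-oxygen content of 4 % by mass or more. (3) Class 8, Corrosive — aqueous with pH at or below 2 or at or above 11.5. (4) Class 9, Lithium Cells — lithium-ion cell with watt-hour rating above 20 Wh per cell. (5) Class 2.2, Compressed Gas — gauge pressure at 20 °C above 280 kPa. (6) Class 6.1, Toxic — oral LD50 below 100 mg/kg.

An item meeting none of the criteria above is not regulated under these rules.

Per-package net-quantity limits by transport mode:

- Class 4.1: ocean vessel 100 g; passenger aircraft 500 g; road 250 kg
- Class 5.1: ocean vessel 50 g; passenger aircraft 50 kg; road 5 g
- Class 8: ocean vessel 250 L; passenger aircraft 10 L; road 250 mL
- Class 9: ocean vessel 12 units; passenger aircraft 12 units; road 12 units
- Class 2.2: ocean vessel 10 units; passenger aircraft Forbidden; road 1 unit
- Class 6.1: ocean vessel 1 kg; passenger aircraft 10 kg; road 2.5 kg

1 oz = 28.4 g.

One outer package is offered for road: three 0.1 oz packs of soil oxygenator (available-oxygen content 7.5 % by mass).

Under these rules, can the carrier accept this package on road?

No

Available-oxygen content 7.5 % by mass meets the Class 5.1 criterion (Oxidizer), so the soil oxygenator is Class 5.1.
Class 5.1 quantity: three 0.1 oz packs = 8.52 g.
8.52 g > 5 g (road limit, Class 5.1) — over the limit.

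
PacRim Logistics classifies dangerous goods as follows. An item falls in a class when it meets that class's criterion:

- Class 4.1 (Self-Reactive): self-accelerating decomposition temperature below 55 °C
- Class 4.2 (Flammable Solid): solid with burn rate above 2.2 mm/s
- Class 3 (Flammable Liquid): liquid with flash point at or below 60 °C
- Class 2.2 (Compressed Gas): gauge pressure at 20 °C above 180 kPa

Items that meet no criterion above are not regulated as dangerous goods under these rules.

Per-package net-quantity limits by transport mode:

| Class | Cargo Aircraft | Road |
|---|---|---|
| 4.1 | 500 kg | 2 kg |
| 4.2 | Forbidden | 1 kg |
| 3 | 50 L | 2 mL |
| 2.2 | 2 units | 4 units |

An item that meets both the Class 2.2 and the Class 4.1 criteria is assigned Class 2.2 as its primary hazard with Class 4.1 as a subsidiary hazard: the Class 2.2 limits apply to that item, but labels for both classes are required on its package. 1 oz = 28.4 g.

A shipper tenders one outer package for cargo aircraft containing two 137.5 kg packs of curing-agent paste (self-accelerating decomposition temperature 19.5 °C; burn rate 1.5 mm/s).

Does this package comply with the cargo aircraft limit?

Yes

Curing-agent paste: self-accelerating decomposition temperature 19.5 °C < 55 °C → Class 4.1 (Self-Reactive).
Class 4.1 quantity: two 137.5 kg packs = 275 kg.
That is within the Class 4.1 cargo aircraft limit of 500 kg.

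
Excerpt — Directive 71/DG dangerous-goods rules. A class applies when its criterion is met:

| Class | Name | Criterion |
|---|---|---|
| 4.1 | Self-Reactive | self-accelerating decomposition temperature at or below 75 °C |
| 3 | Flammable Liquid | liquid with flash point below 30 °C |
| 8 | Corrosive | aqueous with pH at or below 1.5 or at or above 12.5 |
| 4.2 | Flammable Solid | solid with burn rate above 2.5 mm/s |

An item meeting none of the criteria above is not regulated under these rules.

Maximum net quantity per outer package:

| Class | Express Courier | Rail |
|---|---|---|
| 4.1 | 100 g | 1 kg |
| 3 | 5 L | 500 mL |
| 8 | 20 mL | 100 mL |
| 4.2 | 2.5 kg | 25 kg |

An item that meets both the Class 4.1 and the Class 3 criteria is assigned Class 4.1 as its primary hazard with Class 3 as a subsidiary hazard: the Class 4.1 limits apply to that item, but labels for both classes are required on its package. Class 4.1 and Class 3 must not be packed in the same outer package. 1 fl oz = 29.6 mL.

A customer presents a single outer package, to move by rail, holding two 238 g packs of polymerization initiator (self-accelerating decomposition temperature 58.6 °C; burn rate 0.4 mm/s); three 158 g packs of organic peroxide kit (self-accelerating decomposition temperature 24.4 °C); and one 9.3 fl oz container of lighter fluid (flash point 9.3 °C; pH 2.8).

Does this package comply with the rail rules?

No

The polymerization initiator has self-accelerating decomposition temperature 58.6 °C, which is ≤ 75 °C, so it is Class 4.1 (Self-Reactive).
The organic peroxide kit has self-accelerating decomposition temperature 24.4 °C, which is ≤ 75 °C, so it is Class 4.1 (Self-Reactive).
Flash point 9.3 °C meets the Class 3 criterion (Flammable Liquid), so the lighter fluid is Class 3.
Total Class 4.1: (two 238 g packs = 476 g) + (three 158 g packs = 474 g) = 950 g.
950 g is within the rail limit of 1 kg for Class 4.1.
Class 3 quantity: one 9.3 fl oz container = 275.28 mL.
That is within the Class 3 rail limit of 500 mL.
Class 4.1 and Class 3 may not share an outer package.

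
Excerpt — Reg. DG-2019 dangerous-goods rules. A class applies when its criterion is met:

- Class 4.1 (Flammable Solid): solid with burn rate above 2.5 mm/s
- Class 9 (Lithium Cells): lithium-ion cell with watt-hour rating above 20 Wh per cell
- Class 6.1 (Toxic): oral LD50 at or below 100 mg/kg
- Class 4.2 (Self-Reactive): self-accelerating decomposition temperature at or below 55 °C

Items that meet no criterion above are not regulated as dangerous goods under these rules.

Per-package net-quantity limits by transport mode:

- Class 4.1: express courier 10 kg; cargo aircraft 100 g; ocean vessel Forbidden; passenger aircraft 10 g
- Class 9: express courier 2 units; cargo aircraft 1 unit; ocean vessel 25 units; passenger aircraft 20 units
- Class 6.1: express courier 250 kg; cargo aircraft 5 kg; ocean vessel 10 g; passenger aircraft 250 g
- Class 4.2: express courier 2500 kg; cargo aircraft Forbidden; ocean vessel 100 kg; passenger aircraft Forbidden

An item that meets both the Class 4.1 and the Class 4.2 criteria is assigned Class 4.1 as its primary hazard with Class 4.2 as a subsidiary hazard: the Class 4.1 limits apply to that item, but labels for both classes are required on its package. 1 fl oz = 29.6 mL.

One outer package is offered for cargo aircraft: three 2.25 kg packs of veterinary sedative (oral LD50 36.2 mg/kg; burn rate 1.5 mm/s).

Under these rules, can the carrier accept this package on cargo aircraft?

No

Oral LD50 36.2 mg/kg meets the Class 6.1 criterion (Toxic), so the veterinary sedative is Class 6.1.
Class 6.1 quantity: three 2.25 kg packs = 6.75 kg.
That exceeds the Class 6.1 cargo aircraft limit of 5 kg.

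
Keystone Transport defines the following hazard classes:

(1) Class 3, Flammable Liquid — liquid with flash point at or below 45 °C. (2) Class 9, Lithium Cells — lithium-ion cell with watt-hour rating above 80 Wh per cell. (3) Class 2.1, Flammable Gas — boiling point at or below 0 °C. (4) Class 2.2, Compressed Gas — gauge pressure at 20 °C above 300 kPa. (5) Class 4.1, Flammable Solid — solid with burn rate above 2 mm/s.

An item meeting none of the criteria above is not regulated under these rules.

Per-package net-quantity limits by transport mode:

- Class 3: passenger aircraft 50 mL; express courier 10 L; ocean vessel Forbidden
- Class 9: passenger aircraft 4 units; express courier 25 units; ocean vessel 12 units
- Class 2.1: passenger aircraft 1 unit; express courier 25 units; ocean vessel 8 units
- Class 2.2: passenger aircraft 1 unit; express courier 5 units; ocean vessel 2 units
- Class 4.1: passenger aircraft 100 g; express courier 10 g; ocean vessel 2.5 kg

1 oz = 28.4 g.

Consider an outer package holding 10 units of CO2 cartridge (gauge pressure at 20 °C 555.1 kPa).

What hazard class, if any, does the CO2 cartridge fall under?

The CO2 cartridge has gauge pressure at 20 °C 555.1 kPa, which is > 300 kPa, so it is Class 2.2 (Compressed Gas).

Class 2.2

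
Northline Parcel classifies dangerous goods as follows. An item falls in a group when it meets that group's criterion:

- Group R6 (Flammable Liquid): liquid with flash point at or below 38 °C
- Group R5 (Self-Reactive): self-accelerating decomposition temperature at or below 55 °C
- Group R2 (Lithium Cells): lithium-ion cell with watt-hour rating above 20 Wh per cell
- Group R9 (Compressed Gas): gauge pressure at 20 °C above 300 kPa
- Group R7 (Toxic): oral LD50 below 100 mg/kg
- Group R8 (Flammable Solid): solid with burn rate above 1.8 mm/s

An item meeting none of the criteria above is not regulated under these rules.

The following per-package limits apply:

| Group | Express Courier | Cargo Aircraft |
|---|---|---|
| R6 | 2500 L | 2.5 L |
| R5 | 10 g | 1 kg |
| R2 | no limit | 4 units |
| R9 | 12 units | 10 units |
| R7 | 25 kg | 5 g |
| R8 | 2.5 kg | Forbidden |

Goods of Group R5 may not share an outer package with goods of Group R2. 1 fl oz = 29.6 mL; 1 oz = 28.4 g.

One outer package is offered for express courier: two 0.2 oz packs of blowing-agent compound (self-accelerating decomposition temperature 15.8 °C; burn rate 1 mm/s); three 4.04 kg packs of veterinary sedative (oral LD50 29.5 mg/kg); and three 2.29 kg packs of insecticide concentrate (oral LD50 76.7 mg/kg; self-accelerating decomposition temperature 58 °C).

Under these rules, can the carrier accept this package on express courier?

No

The blowing-agent compound has self-accelerating decomposition temperature 15.8 °C, which is ≤ 55 °C, so it is Group R5 (Self-Reactive).
With oral LD50 29.5 mg/kg (< 100 mg/kg), the veterinary sedative falls in Group R7.
Insecticide concentrate: oral LD50 76.7 mg/kg < 100 mg/kg → Group R7 (Toxic).
Group R7 net quantity: (three 4.04 kg packs = 12.12 kg) + (three 2.29 kg packs = 6.87 kg) = 18.99 kg.
18.99 kg is within the express courier limit of 25 kg for Group R7.
Group R5 quantity: two 0.2 oz packs = 11.36 g.
11.36 g > 10 g (express courier limit, Group R5) — over the limit.
The segregation rule (Group R5 with Group R2) does not apply to Group R7 with Group R5.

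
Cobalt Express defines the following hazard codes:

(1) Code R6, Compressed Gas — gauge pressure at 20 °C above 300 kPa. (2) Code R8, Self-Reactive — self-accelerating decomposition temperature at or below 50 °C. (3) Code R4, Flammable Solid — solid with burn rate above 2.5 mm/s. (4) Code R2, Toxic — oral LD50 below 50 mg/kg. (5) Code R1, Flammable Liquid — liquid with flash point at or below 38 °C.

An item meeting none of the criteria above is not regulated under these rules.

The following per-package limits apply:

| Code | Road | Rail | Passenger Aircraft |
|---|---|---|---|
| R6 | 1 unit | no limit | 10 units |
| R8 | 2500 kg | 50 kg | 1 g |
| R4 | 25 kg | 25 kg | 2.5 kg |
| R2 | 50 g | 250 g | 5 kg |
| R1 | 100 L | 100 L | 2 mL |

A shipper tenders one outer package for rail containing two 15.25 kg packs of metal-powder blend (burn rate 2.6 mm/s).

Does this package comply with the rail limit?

Burn rate 2.6 mm/s meets the Code R4 criterion (Flammable Solid), so the metal-powder blend is Code R4.
Code R4 quantity: two 15.25 kg packs = 30.5 kg.
30.5 kg > 25 kg (rail limit, Code R4) — over the limit.

No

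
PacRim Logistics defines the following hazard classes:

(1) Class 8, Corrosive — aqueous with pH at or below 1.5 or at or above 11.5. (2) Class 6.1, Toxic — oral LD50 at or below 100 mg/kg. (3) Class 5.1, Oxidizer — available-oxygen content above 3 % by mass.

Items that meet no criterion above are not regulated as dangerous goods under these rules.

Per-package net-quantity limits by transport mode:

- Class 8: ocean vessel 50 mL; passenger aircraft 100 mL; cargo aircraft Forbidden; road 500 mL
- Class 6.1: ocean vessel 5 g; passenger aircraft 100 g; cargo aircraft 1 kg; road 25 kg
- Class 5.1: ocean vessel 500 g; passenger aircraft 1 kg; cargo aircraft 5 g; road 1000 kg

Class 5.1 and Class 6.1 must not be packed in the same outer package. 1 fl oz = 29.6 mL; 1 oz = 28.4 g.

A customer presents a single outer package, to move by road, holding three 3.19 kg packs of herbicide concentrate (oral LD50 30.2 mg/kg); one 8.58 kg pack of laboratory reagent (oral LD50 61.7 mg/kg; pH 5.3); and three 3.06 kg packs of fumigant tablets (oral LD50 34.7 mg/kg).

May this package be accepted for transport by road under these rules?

No

Herbicide concentrate: oral LD50 30.2 mg/kg ≤ 100 mg/kg → Class 6.1 (Toxic).
With oral LD50 61.7 mg/kg (≤ 100 mg/kg), the laboratory reagent falls in Class 6.1.
Fumigant tablets: oral LD50 34.7 mg/kg ≤ 100 mg/kg → Class 6.1 (Toxic).
Total Class 6.1: (three 3.19 kg packs = 9.57 kg) + 8.58 kg + (three 3.06 kg packs = 9.18 kg) = 27.33 kg.
27.33 kg > 25 kg (road limit, Class 6.1) — over the limit.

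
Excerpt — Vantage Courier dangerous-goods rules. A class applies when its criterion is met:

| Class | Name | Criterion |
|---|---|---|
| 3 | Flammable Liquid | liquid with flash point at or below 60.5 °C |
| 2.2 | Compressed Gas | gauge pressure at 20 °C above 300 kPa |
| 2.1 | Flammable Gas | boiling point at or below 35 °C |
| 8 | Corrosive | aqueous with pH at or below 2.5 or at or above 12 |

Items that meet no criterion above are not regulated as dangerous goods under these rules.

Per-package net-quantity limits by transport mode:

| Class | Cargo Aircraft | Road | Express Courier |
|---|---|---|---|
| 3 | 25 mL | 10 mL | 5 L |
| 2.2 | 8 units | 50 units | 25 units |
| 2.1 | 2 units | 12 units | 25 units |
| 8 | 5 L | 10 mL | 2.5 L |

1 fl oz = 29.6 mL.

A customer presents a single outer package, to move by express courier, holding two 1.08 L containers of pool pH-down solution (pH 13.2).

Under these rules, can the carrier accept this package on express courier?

Pool pH-down solution: pH 13.2 ≥ 12 → Class 8 (Corrosive).
Class 8 quantity: two 1.08 L containers = 2.16 L.
2.16 L ≤ 2.5 L (express courier limit, Class 8) — within limit.

Yes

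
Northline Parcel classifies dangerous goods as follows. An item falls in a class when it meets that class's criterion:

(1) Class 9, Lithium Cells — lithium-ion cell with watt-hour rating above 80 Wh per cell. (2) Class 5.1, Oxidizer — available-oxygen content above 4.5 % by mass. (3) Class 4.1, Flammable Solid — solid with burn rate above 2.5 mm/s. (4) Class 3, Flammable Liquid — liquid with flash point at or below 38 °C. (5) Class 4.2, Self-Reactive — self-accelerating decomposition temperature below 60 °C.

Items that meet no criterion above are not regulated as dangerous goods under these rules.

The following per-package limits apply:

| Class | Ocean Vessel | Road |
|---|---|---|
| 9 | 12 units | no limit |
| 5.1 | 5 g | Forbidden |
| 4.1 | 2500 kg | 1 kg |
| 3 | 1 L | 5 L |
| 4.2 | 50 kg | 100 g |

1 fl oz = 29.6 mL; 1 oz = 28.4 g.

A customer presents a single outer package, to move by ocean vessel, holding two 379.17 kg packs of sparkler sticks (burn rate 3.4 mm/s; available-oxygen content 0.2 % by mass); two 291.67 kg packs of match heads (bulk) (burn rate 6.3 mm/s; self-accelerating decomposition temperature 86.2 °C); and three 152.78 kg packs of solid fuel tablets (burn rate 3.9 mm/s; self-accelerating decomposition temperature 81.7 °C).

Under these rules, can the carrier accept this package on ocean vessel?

With burn rate 3.4 mm/s (> 2.5 mm/s), the sparkler sticks fall in Class 4.1.
The match heads (bulk) have burn rate 6.3 mm/s, which is > 2.5 mm/s, so they are Class 4.1 (Flammable Solid).
With burn rate 3.9 mm/s (> 2.5 mm/s), the solid fuel tablets fall in Class 4.1.
Total Class 4.1: (two 379.17 kg packs = 758.34 kg) + (two 291.67 kg packs = 583.34 kg) + (three 152.78 kg packs = 458.34 kg) = 1800.02 kg.
That is within the Class 4.1 ocean vessel limit of 2500 kg.

Yes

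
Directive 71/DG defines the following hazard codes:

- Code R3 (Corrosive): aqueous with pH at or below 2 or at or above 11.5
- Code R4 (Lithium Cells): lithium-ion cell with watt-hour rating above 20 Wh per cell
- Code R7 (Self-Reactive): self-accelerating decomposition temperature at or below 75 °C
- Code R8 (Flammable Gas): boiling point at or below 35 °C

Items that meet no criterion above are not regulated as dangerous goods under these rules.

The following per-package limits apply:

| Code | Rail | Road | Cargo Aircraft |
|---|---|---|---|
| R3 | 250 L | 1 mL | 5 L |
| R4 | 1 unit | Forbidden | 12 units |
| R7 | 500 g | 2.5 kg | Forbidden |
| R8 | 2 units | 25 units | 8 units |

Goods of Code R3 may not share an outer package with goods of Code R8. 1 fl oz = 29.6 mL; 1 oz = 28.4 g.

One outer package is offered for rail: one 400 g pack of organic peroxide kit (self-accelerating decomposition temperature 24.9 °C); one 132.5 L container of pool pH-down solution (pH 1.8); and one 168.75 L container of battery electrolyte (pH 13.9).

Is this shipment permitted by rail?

The organic peroxide kit has self-accelerating decomposition temperature 24.9 °C, which is ≤ 75 °C, so it is Code R7 (Self-Reactive).
Pool pH-down solution: pH 1.8 ≤ 2 → Code R3 (Corrosive).
The battery electrolyte has pH 13.9, which is ≥ 11.5, so it is Code R3 (Corrosive).
Code R3 net quantity: 132.5 L + 168.75 L = 301.25 L.
301.25 L > 250 L (rail limit, Code R3) — over the limit.
Code R7 quantity: 400 g.
That is within the Code R7 rail limit of 500 g.
The segregation rule (Code R3 with Code R8) does not apply to Code R3 with Code R7.

No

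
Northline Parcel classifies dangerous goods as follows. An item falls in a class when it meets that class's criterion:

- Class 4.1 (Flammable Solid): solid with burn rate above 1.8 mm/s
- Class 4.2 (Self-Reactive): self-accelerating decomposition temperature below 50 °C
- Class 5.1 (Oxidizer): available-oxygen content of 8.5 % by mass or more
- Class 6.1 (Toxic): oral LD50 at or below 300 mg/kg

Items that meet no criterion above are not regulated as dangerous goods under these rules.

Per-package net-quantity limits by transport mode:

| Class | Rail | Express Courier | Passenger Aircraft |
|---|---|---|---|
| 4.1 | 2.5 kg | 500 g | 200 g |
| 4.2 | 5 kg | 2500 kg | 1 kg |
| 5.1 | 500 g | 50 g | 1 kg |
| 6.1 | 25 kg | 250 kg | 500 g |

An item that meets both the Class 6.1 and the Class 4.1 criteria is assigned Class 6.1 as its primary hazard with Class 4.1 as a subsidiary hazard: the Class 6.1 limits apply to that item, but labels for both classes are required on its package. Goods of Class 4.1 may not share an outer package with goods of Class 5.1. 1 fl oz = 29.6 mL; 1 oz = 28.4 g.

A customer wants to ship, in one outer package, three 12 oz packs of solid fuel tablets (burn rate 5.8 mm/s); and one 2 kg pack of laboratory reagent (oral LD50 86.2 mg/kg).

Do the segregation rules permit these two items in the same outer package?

Yes

Solid fuel tablets: burn rate 5.8 mm/s > 1.8 mm/s → Class 4.1 (Flammable Solid).
Laboratory reagent: oral LD50 86.2 mg/kg ≤ 300 mg/kg → Class 6.1 (Toxic).
No segregation rule bars Class 4.1 with Class 6.1.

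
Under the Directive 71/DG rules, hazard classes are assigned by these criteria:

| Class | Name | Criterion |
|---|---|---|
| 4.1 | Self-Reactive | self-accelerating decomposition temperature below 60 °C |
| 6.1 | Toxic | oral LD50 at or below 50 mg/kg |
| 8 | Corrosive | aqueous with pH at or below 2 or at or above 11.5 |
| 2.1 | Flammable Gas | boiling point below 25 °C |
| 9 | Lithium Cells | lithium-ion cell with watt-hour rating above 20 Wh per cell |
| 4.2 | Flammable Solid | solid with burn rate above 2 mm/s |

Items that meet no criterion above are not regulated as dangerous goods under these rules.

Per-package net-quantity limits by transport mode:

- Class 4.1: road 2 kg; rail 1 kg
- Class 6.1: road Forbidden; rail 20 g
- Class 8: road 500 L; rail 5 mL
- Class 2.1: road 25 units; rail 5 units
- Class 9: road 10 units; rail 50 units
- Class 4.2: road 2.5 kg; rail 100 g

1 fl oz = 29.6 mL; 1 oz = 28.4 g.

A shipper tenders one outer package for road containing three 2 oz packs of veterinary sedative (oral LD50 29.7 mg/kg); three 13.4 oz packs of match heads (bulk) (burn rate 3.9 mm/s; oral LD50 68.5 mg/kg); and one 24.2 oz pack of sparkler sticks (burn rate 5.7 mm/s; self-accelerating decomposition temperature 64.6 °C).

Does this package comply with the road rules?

No

Veterinary sedative: oral LD50 29.7 mg/kg ≤ 50 mg/kg → Class 6.1 (Toxic).
Match heads (bulk): burn rate 3.9 mm/s > 2 mm/s → Class 4.2 (Flammable Solid).
Burn rate 5.7 mm/s meets the Class 4.2 criterion (Flammable Solid), so the sparkler sticks are Class 4.2.
Total Class 4.2: (three 13.4 oz packs = 1141.68 g) + (one 24.2 oz pack = 687.28 g) = 1828.96 g.
1828.96 g ≤ 2.5 kg (road limit, Class 4.2) — within limit.
Class 6.1 quantity: three 2 oz packs = 170.4 g.
Class 6.1 is Forbidden by road.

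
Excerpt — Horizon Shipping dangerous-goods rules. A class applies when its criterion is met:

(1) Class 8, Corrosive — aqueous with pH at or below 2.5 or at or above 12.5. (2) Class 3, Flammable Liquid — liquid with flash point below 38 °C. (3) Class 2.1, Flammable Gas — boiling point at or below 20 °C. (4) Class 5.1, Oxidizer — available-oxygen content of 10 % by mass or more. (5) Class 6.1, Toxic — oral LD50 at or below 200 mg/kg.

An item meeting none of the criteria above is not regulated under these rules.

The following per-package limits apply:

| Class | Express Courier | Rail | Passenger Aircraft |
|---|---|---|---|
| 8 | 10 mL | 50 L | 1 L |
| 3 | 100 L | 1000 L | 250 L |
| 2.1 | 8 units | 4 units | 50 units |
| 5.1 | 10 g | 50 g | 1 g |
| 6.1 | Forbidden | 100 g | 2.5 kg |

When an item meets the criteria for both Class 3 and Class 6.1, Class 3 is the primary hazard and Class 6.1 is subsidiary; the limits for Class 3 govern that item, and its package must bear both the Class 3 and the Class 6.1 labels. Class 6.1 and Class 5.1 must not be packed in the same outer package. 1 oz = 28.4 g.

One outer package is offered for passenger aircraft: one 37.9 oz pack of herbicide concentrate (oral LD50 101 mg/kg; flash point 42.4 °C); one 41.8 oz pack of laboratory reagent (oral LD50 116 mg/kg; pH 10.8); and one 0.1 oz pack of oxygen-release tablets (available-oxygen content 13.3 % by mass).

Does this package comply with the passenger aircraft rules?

With oral LD50 101 mg/kg (≤ 200 mg/kg), the herbicide concentrate falls in Class 6.1.
With oral LD50 116 mg/kg (≤ 200 mg/kg), the laboratory reagent falls in Class 6.1.
Oxygen-release tablets: available-oxygen content 13.3 % by mass ≥ 10 % by mass → Class 5.1 (Oxidizer).
Total Class 6.1: (one 37.9 oz pack = 1076.36 g) + (one 41.8 oz pack = 1187.12 g) = 2263.48 g.
2263.48 g ≤ 2.5 kg (passenger aircraft limit, Class 6.1) — within limit.
Class 5.1 quantity: one 0.1 oz pack = 2.84 g.
That exceeds the Class 5.1 passenger aircraft limit of 1 g.
Class 6.1 and Class 5.1 may not share an outer package.

No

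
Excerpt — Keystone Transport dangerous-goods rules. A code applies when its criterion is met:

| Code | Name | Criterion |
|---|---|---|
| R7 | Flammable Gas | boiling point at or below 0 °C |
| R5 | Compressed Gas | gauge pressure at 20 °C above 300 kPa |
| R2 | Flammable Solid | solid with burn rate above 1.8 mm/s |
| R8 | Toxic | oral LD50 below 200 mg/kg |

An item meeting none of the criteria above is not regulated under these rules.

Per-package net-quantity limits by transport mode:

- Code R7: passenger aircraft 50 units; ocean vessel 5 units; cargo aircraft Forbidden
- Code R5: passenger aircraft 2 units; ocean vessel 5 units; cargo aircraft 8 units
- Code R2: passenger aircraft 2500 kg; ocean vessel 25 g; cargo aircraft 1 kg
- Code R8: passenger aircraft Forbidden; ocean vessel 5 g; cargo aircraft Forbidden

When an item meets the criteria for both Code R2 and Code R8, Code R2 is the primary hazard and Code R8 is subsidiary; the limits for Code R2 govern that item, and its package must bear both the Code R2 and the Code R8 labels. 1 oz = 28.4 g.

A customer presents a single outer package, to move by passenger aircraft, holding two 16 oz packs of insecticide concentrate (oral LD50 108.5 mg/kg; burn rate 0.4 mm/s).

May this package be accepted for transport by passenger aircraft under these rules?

No

With oral LD50 108.5 mg/kg (< 200 mg/kg), the insecticide concentrate falls in Code R8.
Code R8 quantity: two 16 oz packs = 908.8 g.
Code R8 is Forbidden by passenger aircraft.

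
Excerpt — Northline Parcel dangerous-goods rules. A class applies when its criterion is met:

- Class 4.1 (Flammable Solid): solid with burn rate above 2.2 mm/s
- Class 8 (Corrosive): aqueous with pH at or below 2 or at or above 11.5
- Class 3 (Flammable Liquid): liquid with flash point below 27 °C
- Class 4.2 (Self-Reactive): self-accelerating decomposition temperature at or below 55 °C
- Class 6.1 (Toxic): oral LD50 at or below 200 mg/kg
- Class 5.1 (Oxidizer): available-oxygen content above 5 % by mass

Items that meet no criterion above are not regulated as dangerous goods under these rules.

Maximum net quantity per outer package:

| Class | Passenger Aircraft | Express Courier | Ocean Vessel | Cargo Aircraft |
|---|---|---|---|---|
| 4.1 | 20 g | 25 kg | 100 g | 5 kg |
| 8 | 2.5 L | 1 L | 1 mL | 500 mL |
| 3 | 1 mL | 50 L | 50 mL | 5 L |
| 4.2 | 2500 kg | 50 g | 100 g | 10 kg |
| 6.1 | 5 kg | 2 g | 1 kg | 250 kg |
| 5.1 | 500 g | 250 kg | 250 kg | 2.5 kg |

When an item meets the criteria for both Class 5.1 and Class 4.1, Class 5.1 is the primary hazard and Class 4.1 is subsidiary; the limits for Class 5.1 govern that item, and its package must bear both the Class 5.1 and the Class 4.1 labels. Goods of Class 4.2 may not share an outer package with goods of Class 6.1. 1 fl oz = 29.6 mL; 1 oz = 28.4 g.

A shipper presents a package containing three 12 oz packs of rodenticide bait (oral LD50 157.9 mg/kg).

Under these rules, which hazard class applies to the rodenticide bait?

Class 6.1

Rodenticide bait: oral LD50 157.9 mg/kg ≤ 200 mg/kg → Class 6.1 (Toxic).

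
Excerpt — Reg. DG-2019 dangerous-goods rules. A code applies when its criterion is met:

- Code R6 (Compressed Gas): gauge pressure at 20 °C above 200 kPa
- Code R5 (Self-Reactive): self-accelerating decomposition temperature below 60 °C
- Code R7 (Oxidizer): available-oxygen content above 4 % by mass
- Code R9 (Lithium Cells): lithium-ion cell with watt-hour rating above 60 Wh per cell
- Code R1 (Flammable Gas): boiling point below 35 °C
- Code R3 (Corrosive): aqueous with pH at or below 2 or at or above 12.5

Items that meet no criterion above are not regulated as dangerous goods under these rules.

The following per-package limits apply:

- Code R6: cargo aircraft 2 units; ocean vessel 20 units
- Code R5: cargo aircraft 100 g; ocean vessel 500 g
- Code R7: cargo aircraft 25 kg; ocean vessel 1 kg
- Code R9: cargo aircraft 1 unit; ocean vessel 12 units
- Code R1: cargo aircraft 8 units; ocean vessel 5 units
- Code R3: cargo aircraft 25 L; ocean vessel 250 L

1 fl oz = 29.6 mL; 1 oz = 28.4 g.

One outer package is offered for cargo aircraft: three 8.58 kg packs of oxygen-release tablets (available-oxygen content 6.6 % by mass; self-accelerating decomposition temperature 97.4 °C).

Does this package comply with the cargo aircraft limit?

No

The oxygen-release tablets have available-oxygen content 6.6 % by mass, which is > 4 % by mass, so they are Code R7 (Oxidizer).
Code R7 quantity: three 8.58 kg packs = 25.74 kg.
25.74 kg > 25 kg (cargo aircraft limit, Code R7) — over the limit.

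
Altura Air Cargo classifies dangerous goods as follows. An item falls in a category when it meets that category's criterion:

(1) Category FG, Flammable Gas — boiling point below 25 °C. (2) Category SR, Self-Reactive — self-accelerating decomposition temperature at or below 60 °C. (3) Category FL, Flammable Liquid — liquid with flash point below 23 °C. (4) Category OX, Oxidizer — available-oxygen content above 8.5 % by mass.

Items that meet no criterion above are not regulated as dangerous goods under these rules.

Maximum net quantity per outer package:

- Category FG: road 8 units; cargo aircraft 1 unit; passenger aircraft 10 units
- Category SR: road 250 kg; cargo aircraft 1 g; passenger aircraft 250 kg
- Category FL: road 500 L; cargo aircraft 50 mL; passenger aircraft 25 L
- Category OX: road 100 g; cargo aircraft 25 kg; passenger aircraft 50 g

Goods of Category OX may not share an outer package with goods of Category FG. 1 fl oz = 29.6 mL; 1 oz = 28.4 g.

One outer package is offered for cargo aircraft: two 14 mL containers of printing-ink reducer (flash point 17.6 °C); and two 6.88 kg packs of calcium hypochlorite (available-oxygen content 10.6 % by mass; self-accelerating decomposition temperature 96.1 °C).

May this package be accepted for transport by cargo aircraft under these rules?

Yes

Flash point 17.6 °C meets the Category FL criterion (Flammable Liquid), so the printing-ink reducer is Category FL.
The calcium hypochlorite has available-oxygen content 10.6 % by mass, which is > 8.5 % by mass, so it is Category OX (Oxidizer).
Category FL quantity: two 14 mL containers = 28 mL.
28 mL ≤ 50 mL (cargo aircraft limit, Category FL) — within limit.
Category OX quantity: two 6.88 kg packs = 13.76 kg.
That is within the Category OX cargo aircraft limit of 25 kg.
The segregation rule (Category OX with Category FG) does not apply to Category FL with Category OX.
Every hazard category is within its cargo aircraft limit and no segregation rule is violated.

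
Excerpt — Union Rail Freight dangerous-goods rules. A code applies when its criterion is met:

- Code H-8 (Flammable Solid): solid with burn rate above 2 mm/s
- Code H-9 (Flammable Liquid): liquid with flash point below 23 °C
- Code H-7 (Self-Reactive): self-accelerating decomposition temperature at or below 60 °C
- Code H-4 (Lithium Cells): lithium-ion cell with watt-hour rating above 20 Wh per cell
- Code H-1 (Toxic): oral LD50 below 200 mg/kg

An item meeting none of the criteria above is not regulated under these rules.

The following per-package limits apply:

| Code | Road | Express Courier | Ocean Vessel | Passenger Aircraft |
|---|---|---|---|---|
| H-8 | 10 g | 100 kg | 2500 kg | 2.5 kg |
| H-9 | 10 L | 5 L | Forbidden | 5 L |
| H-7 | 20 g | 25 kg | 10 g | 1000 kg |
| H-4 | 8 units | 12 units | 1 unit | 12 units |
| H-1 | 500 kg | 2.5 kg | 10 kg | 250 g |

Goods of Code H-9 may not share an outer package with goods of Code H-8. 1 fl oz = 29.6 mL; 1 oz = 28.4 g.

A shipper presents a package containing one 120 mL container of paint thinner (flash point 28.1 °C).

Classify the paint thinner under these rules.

flash point 28.1 °C is not below 23 °C, so Code H-9 does not apply.
No criterion is met, so the item is not regulated.

Not regulated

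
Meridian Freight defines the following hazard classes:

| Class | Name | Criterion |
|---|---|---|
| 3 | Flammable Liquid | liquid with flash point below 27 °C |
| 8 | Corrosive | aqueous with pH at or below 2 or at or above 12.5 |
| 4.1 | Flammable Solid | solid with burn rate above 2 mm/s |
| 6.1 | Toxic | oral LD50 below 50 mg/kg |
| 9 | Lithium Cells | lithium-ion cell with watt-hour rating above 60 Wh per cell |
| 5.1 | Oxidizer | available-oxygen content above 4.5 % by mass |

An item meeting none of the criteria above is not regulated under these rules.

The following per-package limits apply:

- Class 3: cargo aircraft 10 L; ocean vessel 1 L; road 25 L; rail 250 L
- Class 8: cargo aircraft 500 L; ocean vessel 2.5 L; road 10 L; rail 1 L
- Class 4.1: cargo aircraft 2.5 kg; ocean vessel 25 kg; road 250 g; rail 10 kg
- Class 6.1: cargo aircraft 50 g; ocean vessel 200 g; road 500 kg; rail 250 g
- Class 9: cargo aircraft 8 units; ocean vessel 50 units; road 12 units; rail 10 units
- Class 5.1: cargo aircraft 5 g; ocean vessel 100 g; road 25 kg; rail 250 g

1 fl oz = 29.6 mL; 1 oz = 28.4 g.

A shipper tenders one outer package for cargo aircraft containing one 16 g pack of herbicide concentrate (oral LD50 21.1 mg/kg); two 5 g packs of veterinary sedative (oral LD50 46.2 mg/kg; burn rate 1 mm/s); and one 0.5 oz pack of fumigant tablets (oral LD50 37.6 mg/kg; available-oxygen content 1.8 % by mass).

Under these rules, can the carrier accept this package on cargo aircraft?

Yes

Herbicide concentrate: oral LD50 21.1 mg/kg < 50 mg/kg → Class 6.1 (Toxic).
Oral LD50 46.2 mg/kg meets the Class 6.1 criterion (Toxic), so the veterinary sedative is Class 6.1.
The fumigant tablets have oral LD50 37.6 mg/kg, which is < 50 mg/kg, so they are Class 6.1 (Toxic).
Total Class 6.1: 16 g + (two 5 g packs = 10 g) + (one 0.5 oz pack = 14.2 g) = 40.2 g.
40.2 g ≤ 50 g (cargo aircraft limit, Class 6.1) — within limit.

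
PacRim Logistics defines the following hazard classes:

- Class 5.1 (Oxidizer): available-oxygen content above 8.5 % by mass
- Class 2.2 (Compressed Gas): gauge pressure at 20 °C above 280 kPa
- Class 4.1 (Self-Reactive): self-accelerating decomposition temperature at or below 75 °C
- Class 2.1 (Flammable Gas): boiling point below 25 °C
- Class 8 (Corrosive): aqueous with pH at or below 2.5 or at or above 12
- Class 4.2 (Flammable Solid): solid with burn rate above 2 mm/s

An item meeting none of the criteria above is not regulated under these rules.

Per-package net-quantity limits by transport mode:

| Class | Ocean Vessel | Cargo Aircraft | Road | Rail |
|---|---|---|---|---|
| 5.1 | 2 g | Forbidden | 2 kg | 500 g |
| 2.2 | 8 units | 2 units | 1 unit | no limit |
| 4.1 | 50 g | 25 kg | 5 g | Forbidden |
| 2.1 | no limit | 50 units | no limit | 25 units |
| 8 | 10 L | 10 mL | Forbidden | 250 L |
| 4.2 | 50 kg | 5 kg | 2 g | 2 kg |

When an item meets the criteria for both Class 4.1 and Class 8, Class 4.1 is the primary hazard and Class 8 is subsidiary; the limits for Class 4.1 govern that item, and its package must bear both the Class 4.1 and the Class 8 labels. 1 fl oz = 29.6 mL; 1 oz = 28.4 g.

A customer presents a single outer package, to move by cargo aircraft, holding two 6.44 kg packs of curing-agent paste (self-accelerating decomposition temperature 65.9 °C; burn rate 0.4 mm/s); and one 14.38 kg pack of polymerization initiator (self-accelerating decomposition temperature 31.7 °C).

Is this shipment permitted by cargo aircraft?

No

Self-accelerating decomposition temperature 65.9 °C meets the Class 4.1 criterion (Self-Reactive), so the curing-agent paste is Class 4.1.
Polymerization initiator: self-accelerating decomposition temperature 31.7 °C ≤ 75 °C → Class 4.1 (Self-Reactive).
Total Class 4.1: (two 6.44 kg packs = 12.88 kg) + 14.38 kg = 27.26 kg.
27.26 kg > 25 kg (cargo aircraft limit, Class 4.1) — over the limit.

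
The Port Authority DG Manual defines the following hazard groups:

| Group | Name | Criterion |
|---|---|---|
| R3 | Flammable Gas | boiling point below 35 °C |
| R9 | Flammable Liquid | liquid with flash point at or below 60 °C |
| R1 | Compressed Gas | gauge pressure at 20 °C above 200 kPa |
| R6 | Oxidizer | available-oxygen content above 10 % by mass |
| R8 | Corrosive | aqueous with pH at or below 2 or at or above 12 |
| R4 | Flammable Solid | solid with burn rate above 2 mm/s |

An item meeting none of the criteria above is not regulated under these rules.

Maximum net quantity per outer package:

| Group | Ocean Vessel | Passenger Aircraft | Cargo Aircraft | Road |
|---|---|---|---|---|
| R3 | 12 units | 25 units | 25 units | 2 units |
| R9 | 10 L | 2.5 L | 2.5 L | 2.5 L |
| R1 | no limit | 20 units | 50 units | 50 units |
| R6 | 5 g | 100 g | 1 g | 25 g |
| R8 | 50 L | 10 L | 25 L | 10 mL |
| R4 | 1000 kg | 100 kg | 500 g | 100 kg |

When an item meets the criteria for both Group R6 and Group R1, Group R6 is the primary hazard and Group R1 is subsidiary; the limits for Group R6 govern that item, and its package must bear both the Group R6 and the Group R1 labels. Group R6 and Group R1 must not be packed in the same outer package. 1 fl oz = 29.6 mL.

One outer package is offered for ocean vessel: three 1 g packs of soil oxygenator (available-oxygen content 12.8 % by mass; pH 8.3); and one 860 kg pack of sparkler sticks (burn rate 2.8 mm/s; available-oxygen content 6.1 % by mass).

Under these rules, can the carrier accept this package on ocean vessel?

The soil oxygenator has available-oxygen content 12.8 % by mass, which is > 10 % by mass, so it is Group R6 (Oxidizer).
Sparkler sticks: burn rate 2.8 mm/s > 2 mm/s → Group R4 (Flammable Solid).
Group R6 quantity: three 1 g packs = 3 g.
That is within the Group R6 ocean vessel limit of 5 g.
Group R4 quantity: 860 kg.
860 kg ≤ 1000 kg (ocean vessel limit, Group R4) — within limit.
The segregation rule (Group R6 with Group R1) does not apply to Group R6 with Group R4.
Every hazard group is within its ocean vessel limit and no segregation rule is violated.

Yes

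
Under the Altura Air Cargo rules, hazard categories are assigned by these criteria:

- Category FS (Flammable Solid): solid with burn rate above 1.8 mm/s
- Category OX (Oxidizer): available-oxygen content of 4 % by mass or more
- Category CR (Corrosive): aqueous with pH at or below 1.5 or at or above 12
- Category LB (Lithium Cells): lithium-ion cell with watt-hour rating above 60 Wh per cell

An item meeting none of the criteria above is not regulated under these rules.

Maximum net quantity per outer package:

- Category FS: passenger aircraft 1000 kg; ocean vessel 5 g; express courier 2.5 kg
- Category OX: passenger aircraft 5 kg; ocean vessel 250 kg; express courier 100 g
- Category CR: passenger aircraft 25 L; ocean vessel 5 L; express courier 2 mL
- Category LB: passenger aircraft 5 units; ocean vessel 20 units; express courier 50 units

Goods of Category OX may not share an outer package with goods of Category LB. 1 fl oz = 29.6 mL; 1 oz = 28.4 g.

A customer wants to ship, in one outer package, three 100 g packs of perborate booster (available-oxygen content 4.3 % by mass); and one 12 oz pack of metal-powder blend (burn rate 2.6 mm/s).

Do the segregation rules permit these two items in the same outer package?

Yes

Available-oxygen content 4.3 % by mass meets the Category OX criterion (Oxidizer), so the perborate booster is Category OX.
With burn rate 2.6 mm/s (> 1.8 mm/s), the metal-powder blend falls in Category FS.
No segregation rule bars Category OX with Category FS.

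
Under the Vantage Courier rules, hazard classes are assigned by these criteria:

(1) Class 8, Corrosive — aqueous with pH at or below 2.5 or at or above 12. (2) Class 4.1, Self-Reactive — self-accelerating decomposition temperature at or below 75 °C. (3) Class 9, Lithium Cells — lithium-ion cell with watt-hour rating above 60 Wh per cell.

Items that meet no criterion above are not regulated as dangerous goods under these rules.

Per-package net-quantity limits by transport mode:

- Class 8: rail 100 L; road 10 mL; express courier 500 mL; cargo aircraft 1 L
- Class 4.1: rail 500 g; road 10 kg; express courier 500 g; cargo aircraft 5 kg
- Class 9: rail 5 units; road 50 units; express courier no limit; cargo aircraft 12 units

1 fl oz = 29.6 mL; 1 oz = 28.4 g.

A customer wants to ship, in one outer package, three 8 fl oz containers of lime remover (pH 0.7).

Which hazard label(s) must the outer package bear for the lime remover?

Class 8

With pH 0.7 (≤ 2.5), the lime remover falls in Class 8.
Only the Class 8 label is required.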